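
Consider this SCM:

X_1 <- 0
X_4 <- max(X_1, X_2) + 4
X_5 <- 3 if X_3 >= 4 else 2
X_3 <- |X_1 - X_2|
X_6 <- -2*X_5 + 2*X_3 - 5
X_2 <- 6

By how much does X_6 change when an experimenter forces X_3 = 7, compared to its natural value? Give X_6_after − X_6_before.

The intervention breaks the incoming arrows to X_3: X_3 <- |X_1 - X_2| no longer applies, and X_3 = 7.
X_5 = 3 if X_3 >= 4 else 2  [with X_3=7]  = 3
X_6 = -2*X_5 + 2*X_3 - 5  [with X_5=3, X_3=7]  = 3
Without intervention: X_3 = |X_1 - X_2|  [with X_1=0, X_2=6]  = 6; X_5 = 3 if X_3 >= 4 else 2  [with X_3=6]  = 3; X_6 = -2*X_5 + 2*X_3 - 5  [with X_5=3, X_3=6]  = 1.
Change = 3 − 1 = 2.

2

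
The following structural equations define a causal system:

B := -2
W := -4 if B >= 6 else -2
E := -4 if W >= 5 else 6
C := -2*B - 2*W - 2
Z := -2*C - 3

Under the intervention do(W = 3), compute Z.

do(W=3) replaces the equation W := -4 if B >= 6 else -2 with the constant W = 3.
C = -2*B - 2*W - 2  [with B=-2, W=3]  = -4
Z = -2*C - 3  [with C=-4]  = 5

5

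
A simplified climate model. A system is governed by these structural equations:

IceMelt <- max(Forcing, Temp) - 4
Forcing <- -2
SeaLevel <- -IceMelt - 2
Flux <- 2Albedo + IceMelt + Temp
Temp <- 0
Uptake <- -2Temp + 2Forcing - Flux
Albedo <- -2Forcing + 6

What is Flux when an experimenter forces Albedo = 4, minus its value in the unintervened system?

-12

Under do(Albedo=4), the mechanism Albedo <- -2Forcing + 6 is discarded; Albedo is fixed at 4.
IceMelt = max(Forcing, Temp) - 4  [with Forcing=-2, Temp=0]  = -4
Flux = 2Albedo + IceMelt + Temp  [with Albedo=4, IceMelt=-4, Temp=0]  = 4
Without intervention: IceMelt = max(Forcing, Temp) - 4  [with Forcing=-2, Temp=0]  = -4; Albedo = -2Forcing + 6  [with Forcing=-2]  = 10; Flux = 2Albedo + IceMelt + Temp  [with Albedo=10, IceMelt=-4, Temp=0]  = 16.
Change = 4 − 16 = -12.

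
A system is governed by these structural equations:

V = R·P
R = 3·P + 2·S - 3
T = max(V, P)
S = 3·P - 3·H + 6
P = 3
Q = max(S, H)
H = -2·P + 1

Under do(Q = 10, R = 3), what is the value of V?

9

The joint intervention fixes Q = 10, R = 3, removing each variable's own equation.
V = R·P  [with R=3, P=3]  = 9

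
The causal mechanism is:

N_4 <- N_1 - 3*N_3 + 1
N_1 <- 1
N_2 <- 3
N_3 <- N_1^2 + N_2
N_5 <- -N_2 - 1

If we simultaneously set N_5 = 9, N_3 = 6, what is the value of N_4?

Under do(N_5 = 9, N_3 = 6), each intervened variable's structural equation is replaced by its fixed value.
N_4 = N_1 - 3*N_3 + 1  [with N_1=1, N_3=6]  = -16

-16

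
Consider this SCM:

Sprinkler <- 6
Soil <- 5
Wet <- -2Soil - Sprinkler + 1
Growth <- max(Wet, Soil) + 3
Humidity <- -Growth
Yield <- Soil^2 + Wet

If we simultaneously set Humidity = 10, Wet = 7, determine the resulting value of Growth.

10

Under do(Humidity = 10, Wet = 7), each intervened variable's structural equation is replaced by its fixed value.
Growth = max(Wet, Soil) + 3  [with Wet=7, Soil=5]  = 10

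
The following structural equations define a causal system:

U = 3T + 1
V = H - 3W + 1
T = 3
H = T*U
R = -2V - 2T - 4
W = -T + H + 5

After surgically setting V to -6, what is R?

The intervention breaks the incoming arrows to V: V = H - 3W + 1 no longer applies, and V = -6.
R = -2V - 2T - 4  [with V=-6, T=3]  = 2

2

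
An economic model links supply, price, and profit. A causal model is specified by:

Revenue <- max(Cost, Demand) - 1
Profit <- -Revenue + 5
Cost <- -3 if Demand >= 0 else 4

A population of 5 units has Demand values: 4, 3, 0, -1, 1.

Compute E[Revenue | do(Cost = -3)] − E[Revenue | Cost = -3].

The intervention sets Cost=-3 in all 5 units regardless of Demand. Recomputing Revenue per unit gives 3, 2, -1, -2, 0; average 0.4.
Observing Cost=-3 restricts to units where Cost's equation naturally yields -3: Demand ∈ {4, 3, 0, 1}. In that subpopulation Revenue = 3, 2, -1, 0, mean 1.
Difference = 0.4 − 1 = -0.6.

-0.6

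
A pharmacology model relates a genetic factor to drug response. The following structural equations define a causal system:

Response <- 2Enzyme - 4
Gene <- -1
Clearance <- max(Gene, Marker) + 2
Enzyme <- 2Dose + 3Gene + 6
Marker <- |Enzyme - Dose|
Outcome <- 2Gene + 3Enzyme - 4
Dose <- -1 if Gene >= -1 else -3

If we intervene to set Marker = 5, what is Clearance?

Under do(Marker=5), the mechanism Marker <- |Enzyme - Dose| is discarded; Marker is fixed at 5.
Clearance = max(Gene, Marker) + 2  [with Gene=-1, Marker=5]  = 7

7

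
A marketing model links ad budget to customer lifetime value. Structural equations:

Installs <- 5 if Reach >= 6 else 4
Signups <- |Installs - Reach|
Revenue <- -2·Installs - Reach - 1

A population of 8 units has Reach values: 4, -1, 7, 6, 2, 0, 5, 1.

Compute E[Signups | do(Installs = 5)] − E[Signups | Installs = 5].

1.25

The intervention sets Installs=5 in all 8 units regardless of Reach. Recomputing Signups per unit gives 1, 6, 2, 1, 3, 5, 0, 4; average 2.75.
Conditioning on Installs=5 selects the 2 unit(s) with Reach ∈ {7, 6}. Their Signups values: 2, 1. Mean = 1.5.
Difference = 2.75 − 1.5 = 1.25.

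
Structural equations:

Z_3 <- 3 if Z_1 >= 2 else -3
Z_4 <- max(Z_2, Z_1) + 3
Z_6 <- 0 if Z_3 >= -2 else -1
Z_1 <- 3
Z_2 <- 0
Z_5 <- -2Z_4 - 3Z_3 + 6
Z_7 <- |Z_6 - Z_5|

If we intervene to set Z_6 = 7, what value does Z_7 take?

Intervening sets Z_6 = 7 and removes its equation (Z_6 <- 0 if Z_3 >= -2 else -1).
Z_3 = 3 if Z_1 >= 2 else -3  [with Z_1=3]  = 3
Z_4 = max(Z_2, Z_1) + 3  [with Z_2=0, Z_1=3]  = 6
Z_5 = -2Z_4 - 3Z_3 + 6  [with Z_4=6, Z_3=3]  = -15
Z_7 = |Z_6 - Z_5|  [with Z_6=7, Z_5=-15]  = 22

22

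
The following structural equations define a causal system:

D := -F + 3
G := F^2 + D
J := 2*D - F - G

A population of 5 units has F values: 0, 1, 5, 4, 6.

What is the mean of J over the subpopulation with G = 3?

Conditioning on G=3 selects the 2 unit(s) with F ∈ {0, 1}. Their J values: 3, 0. Mean = 1.5.

1.5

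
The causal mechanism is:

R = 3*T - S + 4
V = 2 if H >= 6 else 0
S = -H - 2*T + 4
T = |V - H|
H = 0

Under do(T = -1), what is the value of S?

The intervention breaks the incoming arrows to T: T = |V - H| no longer applies, and T = -1.
S = -H - 2*T + 4  [with H=0, T=-1]  = 6

6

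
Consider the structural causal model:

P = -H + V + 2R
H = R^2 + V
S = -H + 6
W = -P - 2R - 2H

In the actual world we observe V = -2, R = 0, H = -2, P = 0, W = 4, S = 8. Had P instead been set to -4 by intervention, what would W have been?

8

Intervening sets P = -4 and removes its equation (P = -H + V + 2R).
H = R^2 + V  [with R=0, V=-2]  = -2
W = -P - 2R - 2H  [with P=-4, R=0, H=-2]  = 8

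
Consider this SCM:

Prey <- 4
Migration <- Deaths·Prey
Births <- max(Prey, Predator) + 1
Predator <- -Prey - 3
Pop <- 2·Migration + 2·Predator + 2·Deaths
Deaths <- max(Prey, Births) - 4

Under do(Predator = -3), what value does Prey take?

Under do(Predator=-3), the mechanism Predator <- -Prey - 3 is discarded; Predator is fixed at -3.
Prey is not downstream of the intervention, so its value is determined by the original equations.

4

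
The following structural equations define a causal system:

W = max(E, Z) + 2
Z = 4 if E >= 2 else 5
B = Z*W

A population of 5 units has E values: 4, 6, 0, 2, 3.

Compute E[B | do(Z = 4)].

Every unit gets Z=4 under the intervention. B values become 24, 32, 24, 24, 24; E[B|do(Z=4)] = 25.6.

25.6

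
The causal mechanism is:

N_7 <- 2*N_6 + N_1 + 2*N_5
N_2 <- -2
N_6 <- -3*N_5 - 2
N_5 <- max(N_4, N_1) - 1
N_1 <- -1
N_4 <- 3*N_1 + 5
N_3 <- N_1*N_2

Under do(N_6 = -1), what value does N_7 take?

Intervening sets N_6 = -1 and removes its equation (N_6 <- -3*N_5 - 2).
N_4 = 3*N_1 + 5  [with N_1=-1]  = 2
N_5 = max(N_4, N_1) - 1  [with N_4=2, N_1=-1]  = 1
N_7 = 2*N_6 + N_1 + 2*N_5  [with N_6=-1, N_1=-1, N_5=1]  = -1

-1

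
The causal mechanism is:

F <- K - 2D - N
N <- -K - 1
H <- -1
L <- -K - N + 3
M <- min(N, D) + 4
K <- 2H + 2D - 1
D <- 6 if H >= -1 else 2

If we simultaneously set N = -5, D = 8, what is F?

2

The joint intervention fixes N = -5, D = 8, removing each variable's own equation.
K = 2H + 2D - 1  [with H=-1, D=8]  = 13
F = K - 2D - N  [with K=13, D=8, N=-5]  = 2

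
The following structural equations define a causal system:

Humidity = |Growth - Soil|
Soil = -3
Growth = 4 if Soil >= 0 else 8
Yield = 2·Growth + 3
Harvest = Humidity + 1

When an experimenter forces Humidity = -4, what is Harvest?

-3

do(Humidity=-4) replaces the equation Humidity = |Growth - Soil| with the constant Humidity = -4.
Harvest = Humidity + 1  [with Humidity=-4]  = -3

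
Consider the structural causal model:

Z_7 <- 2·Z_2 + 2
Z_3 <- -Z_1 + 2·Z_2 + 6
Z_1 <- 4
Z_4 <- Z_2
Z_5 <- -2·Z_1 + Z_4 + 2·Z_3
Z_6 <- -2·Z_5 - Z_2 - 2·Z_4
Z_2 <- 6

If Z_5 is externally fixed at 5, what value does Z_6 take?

-28

The intervention breaks the incoming arrows to Z_5: Z_5 <- -2·Z_1 + Z_4 + 2·Z_3 no longer applies, and Z_5 = 5.
Z_4 = Z_2  [with Z_2=6]  = 6
Z_6 = -2·Z_5 - Z_2 - 2·Z_4  [with Z_5=5, Z_2=6, Z_4=6]  = -28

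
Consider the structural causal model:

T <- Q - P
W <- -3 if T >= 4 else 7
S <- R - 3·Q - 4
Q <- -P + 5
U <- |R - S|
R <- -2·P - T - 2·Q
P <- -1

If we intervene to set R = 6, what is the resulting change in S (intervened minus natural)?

Intervening sets R = 6 and removes its equation (R <- -2·P - T - 2·Q).
Q = -P + 5  [with P=-1]  = 6
S = R - 3·Q - 4  [with R=6, Q=6]  = -16
Without intervention: Q = -P + 5  [with P=-1]  = 6; T = Q - P  [with Q=6, P=-1]  = 7; R = -2·P - T - 2·Q  [with P=-1, T=7, Q=6]  = -17; S = R - 3·Q - 4  [with R=-17, Q=6]  = -39.
Change = -16 − (-39) = 23.

23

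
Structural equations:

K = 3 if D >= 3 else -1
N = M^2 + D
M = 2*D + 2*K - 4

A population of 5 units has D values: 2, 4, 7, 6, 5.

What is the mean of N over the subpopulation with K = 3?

179.5

Observing K=3 restricts to units where K's equation naturally yields 3: D ∈ {4, 7, 6, 5}. In that subpopulation N = 104, 263, 202, 149, mean 179.5.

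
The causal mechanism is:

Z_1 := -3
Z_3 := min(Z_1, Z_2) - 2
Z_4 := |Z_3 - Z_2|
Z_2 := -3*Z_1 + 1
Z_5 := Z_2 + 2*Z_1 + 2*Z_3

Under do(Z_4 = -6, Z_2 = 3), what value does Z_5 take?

-13

The joint intervention fixes Z_4 = -6, Z_2 = 3, removing each variable's own equation.
Z_3 = min(Z_1, Z_2) - 2  [with Z_1=-3, Z_2=3]  = -5
Z_5 = Z_2 + 2*Z_1 + 2*Z_3  [with Z_2=3, Z_1=-3, Z_3=-5]  = -13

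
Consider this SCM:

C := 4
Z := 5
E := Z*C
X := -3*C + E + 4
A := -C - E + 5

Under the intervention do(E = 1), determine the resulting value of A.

do(E=1) replaces the equation E := Z*C with the constant E = 1.
A = -C - E + 5  [with C=4, E=1]  = 0

0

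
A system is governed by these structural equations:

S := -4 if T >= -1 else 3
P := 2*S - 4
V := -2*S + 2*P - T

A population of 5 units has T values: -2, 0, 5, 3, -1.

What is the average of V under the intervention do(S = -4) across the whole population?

-17

Every unit gets S=-4 under the intervention. V values become -14, -16, -21, -19, -15; E[V|do(S=-4)] = -17.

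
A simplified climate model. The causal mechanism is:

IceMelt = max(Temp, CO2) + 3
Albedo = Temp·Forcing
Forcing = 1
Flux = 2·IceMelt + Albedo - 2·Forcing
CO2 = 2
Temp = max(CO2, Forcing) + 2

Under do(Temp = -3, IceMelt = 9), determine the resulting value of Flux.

13

Setting Temp = -3, IceMelt = 9 by intervention discards those variables' equations.
Albedo = Temp·Forcing  [with Temp=-3, Forcing=1]  = -3
Flux = 2·IceMelt + Albedo - 2·Forcing  [with IceMelt=9, Albedo=-3, Forcing=1]  = 13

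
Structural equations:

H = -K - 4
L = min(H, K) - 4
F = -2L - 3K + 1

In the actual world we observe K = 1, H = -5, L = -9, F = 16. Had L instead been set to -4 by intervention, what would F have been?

6

The intervention breaks the incoming arrows to L: L = min(H, K) - 4 no longer applies, and L = -4.
F = -2L - 3K + 1  [with L=-4, K=1]  = 6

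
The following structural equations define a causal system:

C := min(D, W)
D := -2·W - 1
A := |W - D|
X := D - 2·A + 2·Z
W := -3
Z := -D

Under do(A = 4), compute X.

The intervention breaks the incoming arrows to A: A := |W - D| no longer applies, and A = 4.
D = -2·W - 1  [with W=-3]  = 5
Z = -D  [with D=5]  = -5
X = D - 2·A + 2·Z  [with D=5, A=4, Z=-5]  = -13

-13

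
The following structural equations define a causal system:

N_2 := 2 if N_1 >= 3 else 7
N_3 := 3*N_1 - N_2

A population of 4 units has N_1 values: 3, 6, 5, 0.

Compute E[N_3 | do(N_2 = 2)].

Every unit gets N_2=2 under the intervention. N_3 values become 7, 16, 13, -2; E[N_3|do(N_2=2)] = 8.5.

8.5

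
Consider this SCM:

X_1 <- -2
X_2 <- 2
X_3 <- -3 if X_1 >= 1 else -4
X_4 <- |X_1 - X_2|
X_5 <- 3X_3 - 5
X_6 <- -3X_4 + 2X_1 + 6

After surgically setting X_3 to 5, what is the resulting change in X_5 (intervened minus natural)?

do(X_3=5) replaces the equation X_3 <- -3 if X_1 >= 1 else -4 with the constant X_3 = 5.
X_5 = 3X_3 - 5  [with X_3=5]  = 10
Without intervention: X_3 = -3 if X_1 >= 1 else -4  [with X_1=-2]  = -4; X_5 = 3X_3 - 5  [with X_3=-4]  = -17.
Change = 10 − (-17) = 27.

27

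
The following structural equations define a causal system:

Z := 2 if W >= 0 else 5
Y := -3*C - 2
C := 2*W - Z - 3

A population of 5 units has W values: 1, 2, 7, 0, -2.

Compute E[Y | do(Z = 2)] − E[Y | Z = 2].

5.4

Under do(Z=2), Z's equation is replaced by Z=2 for every unit. Per-unit Y: 7, 1, -29, 13, 25. Mean = 3.4.
Observing Z=2 restricts to units where Z's equation naturally yields 2: W ∈ {1, 2, 7, 0}. In that subpopulation Y = 7, 1, -29, 13, mean -2.
Difference = 3.4 − (-2) = 5.4.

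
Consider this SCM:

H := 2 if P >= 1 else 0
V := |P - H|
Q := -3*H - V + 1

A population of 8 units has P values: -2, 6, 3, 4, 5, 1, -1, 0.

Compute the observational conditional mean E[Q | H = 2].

-7.2

Conditioning on H=2 selects the 5 unit(s) with P ∈ {6, 3, 4, 5, 1}. Their Q values: -9, -6, -7, -8, -6. Mean = -7.2.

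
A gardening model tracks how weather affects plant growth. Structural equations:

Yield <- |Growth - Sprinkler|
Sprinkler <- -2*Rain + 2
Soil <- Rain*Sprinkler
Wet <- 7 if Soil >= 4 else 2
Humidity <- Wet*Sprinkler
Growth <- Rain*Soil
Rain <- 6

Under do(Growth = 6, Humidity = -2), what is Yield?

16

Under do(Growth = 6, Humidity = -2), each intervened variable's structural equation is replaced by its fixed value.
Sprinkler = -2*Rain + 2  [with Rain=6]  = -10
Yield = |Growth - Sprinkler|  [with Growth=6, Sprinkler=-10]  = 16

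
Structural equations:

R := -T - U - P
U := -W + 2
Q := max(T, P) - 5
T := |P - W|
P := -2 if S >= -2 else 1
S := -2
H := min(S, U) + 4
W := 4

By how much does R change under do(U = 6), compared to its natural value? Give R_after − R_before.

-8

Under do(U=6), the mechanism U := -W + 2 is discarded; U is fixed at 6.
P = -2 if S >= -2 else 1  [with S=-2]  = -2
T = |P - W|  [with P=-2, W=4]  = 6
R = -T - U - P  [with T=6, U=6, P=-2]  = -10
Without intervention: P = -2 if S >= -2 else 1  [with S=-2]  = -2; T = |P - W|  [with P=-2, W=4]  = 6; U = -W + 2  [with W=4]  = -2; R = -T - U - P  [with T=6, U=-2, P=-2]  = -2.
Change = -10 − (-2) = -8.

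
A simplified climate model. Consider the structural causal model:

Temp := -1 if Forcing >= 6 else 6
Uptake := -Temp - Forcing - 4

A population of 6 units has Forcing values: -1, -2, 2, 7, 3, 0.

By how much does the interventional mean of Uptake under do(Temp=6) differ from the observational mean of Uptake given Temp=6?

The intervention sets Temp=6 in all 6 units regardless of Forcing. Recomputing Uptake per unit gives -9, -8, -12, -17, -13, -10; average -11.5.
E[Uptake|Temp=6] averages over only the 5 units with Temp=6 (Forcing = -1, -2, 2, 3, 0): Uptake = -9, -8, -12, -13, -10, mean -10.4.
Difference = -11.5 − (-10.4) = -1.1.

-1.1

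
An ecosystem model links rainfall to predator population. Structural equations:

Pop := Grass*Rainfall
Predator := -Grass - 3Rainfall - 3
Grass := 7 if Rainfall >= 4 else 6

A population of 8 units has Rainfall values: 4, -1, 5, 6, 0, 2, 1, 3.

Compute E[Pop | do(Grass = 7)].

17.5

The intervention sets Grass=7 in all 8 units regardless of Rainfall. Recomputing Pop per unit gives 28, -7, 35, 42, 0, 14, 7, 21; average 17.5.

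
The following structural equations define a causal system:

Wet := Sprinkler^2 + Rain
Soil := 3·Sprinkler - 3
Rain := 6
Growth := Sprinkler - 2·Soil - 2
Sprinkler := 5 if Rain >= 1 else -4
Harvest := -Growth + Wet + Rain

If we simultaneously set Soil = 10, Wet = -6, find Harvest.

17

Setting Soil = 10, Wet = -6 by intervention discards those variables' equations.
Sprinkler = 5 if Rain >= 1 else -4  [with Rain=6]  = 5
Growth = Sprinkler - 2·Soil - 2  [with Sprinkler=5, Soil=10]  = -17
Harvest = -Growth + Wet + Rain  [with Growth=-17, Wet=-6, Rain=6]  = 17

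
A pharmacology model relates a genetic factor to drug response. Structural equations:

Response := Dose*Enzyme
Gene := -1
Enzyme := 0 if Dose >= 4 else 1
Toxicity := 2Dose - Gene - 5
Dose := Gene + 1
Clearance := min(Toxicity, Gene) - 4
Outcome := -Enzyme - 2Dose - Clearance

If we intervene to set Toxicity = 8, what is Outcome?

Under do(Toxicity=8), the mechanism Toxicity := 2Dose - Gene - 5 is discarded; Toxicity is fixed at 8.
Dose = Gene + 1  [with Gene=-1]  = 0
Enzyme = 0 if Dose >= 4 else 1  [with Dose=0]  = 1
Clearance = min(Toxicity, Gene) - 4  [with Toxicity=8, Gene=-1]  = -5
Outcome = -Enzyme - 2Dose - Clearance  [with Enzyme=1, Dose=0, Clearance=-5]  = 4

4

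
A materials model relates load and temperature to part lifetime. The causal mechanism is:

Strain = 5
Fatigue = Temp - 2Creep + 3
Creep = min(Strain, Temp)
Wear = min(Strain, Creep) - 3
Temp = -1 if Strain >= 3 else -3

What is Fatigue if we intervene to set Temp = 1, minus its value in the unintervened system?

-2

do(Temp=1) replaces the equation Temp = -1 if Strain >= 3 else -3 with the constant Temp = 1.
Creep = min(Strain, Temp)  [with Strain=5, Temp=1]  = 1
Fatigue = Temp - 2Creep + 3  [with Temp=1, Creep=1]  = 2
Without intervention: Temp = -1 if Strain >= 3 else -3  [with Strain=5]  = -1; Creep = min(Strain, Temp)  [with Strain=5, Temp=-1]  = -1; Fatigue = Temp - 2Creep + 3  [with Temp=-1, Creep=-1]  = 4.
Change = 2 − 4 = -2.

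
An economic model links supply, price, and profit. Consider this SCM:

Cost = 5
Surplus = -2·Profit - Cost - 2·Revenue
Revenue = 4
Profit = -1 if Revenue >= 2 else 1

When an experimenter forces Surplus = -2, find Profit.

-1

Under do(Surplus=-2), the mechanism Surplus = -2·Profit - Cost - 2·Revenue is discarded; Surplus is fixed at -2.
Since Profit is not a descendant of the intervened variable, it is unaffected.
Profit = -1 if Revenue >= 2 else 1  [with Revenue=4]  = -1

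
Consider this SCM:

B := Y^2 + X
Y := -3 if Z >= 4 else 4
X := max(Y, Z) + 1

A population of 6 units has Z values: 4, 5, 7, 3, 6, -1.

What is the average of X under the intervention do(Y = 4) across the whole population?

do(Y=4) breaks Y's dependence on Z. With Y=4 fixed, X across the units is 5, 6, 8, 5, 7, 5, mean 6.

6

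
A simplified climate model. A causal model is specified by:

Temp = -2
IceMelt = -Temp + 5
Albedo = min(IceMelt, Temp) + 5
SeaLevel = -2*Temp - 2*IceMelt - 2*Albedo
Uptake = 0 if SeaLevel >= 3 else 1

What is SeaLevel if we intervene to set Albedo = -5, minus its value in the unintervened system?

16

The intervention breaks the incoming arrows to Albedo: Albedo = min(IceMelt, Temp) + 5 no longer applies, and Albedo = -5.
IceMelt = -Temp + 5  [with Temp=-2]  = 7
SeaLevel = -2*Temp - 2*IceMelt - 2*Albedo  [with Temp=-2, IceMelt=7, Albedo=-5]  = 0
Without intervention: IceMelt = -Temp + 5  [with Temp=-2]  = 7; Albedo = min(IceMelt, Temp) + 5  [with IceMelt=7, Temp=-2]  = 3; SeaLevel = -2*Temp - 2*IceMelt - 2*Albedo  [with Temp=-2, IceMelt=7, Albedo=3]  = -16.
Change = 0 − (-16) = 16.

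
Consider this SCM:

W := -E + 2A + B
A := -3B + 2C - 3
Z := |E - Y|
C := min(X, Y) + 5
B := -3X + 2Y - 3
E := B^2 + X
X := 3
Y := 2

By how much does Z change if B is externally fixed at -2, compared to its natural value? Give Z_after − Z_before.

-60

The intervention breaks the incoming arrows to B: B := -3X + 2Y - 3 no longer applies, and B = -2.
E = B^2 + X  [with B=-2, X=3]  = 7
Z = |E - Y|  [with E=7, Y=2]  = 5
Without intervention: B = -3X + 2Y - 3  [with X=3, Y=2]  = -8; E = B^2 + X  [with B=-8, X=3]  = 67; Z = |E - Y|  [with E=67, Y=2]  = 65.
Change = 5 − 65 = -60.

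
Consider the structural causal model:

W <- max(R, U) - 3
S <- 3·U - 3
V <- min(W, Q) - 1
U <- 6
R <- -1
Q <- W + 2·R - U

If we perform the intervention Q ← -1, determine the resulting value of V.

-2

The intervention breaks the incoming arrows to Q: Q <- W + 2·R - U no longer applies, and Q = -1.
W = max(R, U) - 3  [with R=-1, U=6]  = 3
V = min(W, Q) - 1  [with W=3, Q=-1]  = -2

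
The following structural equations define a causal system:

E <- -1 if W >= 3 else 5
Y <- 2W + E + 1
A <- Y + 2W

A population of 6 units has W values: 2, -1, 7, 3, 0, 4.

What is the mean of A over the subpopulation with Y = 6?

9

E[A|Y=6] averages over only the 2 units with Y=6 (W = 3, 0): A = 12, 6, mean 9.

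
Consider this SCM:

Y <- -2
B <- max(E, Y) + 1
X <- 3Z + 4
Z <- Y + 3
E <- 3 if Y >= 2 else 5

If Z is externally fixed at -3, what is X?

-5

The intervention breaks the incoming arrows to Z: Z <- Y + 3 no longer applies, and Z = -3.
X = 3Z + 4  [with Z=-3]  = -5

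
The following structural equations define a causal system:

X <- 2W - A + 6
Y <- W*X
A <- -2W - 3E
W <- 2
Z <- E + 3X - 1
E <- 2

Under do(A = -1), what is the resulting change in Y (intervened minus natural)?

The intervention breaks the incoming arrows to A: A <- -2W - 3E no longer applies, and A = -1.
X = 2W - A + 6  [with W=2, A=-1]  = 11
Y = W*X  [with W=2, X=11]  = 22
Without intervention: A = -2W - 3E  [with W=2, E=2]  = -10; X = 2W - A + 6  [with W=2, A=-10]  = 20; Y = W*X  [with W=2, X=20]  = 40.
Change = 22 − 40 = -18.

-18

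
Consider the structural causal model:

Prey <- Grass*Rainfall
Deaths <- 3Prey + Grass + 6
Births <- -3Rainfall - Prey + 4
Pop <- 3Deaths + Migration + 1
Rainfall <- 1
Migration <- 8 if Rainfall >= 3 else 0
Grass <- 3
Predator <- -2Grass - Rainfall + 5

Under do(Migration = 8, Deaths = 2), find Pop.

15

Under do(Migration = 8, Deaths = 2), each intervened variable's structural equation is replaced by its fixed value.
Pop = 3Deaths + Migration + 1  [with Deaths=2, Migration=8]  = 15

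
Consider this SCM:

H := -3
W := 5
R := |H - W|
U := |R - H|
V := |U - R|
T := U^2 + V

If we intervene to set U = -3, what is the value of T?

Under do(U=-3), the mechanism U := |R - H| is discarded; U is fixed at -3.
R = |H - W|  [with H=-3, W=5]  = 8
V = |U - R|  [with U=-3, R=8]  = 11
T = U^2 + V  [with U=-3, V=11]  = 20

20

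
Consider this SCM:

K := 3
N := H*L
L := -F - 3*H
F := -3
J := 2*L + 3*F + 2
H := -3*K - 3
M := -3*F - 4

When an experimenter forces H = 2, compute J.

-13

The intervention breaks the incoming arrows to H: H := -3*K - 3 no longer applies, and H = 2.
L = -F - 3*H  [with F=-3, H=2]  = -3
J = 2*L + 3*F + 2  [with L=-3, F=-3]  = -13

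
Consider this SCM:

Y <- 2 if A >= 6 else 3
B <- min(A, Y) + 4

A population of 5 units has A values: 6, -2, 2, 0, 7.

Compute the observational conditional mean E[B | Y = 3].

4

Observing Y=3 restricts to units where Y's equation naturally yields 3: A ∈ {-2, 2, 0}. In that subpopulation B = 2, 6, 4, mean 4.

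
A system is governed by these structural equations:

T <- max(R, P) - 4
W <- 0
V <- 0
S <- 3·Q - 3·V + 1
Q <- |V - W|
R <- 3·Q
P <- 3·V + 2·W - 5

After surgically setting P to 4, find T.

The intervention breaks the incoming arrows to P: P <- 3·V + 2·W - 5 no longer applies, and P = 4.
Q = |V - W|  [with V=0, W=0]  = 0
R = 3·Q  [with Q=0]  = 0
T = max(R, P) - 4  [with R=0, P=4]  = 0

0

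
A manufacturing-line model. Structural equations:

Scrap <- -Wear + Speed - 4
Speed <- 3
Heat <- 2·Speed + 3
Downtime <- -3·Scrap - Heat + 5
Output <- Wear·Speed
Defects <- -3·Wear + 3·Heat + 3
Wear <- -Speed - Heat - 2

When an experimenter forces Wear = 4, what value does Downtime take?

The intervention breaks the incoming arrows to Wear: Wear <- -Speed - Heat - 2 no longer applies, and Wear = 4.
Heat = 2·Speed + 3  [with Speed=3]  = 9
Scrap = -Wear + Speed - 4  [with Wear=4, Speed=3]  = -5
Downtime = -3·Scrap - Heat + 5  [with Scrap=-5, Heat=9]  = 11

11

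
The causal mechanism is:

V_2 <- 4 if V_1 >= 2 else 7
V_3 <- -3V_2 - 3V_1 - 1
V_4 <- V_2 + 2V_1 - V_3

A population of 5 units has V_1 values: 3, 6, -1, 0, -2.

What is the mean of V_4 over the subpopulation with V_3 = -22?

Observing V_3=-22 restricts to units where V_3's equation naturally yields -22: V_1 ∈ {3, 0}. In that subpopulation V_4 = 32, 29, mean 30.5.

30.5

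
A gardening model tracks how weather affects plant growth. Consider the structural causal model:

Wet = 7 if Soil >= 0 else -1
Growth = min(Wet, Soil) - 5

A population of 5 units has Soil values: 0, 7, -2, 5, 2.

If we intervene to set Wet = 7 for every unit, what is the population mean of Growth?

-2.6

Every unit gets Wet=7 under the intervention. Growth values become -5, 2, -7, 0, -3; E[Growth|do(Wet=7)] = -2.6.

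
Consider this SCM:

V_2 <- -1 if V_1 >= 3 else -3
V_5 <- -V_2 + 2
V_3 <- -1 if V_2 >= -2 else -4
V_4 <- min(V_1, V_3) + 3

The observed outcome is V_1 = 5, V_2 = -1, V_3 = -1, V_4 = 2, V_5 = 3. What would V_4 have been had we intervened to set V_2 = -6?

-1

Under do(V_2=-6), the mechanism V_2 <- -1 if V_1 >= 3 else -3 is discarded; V_2 is fixed at -6.
V_3 = -1 if V_2 >= -2 else -4  [with V_2=-6]  = -4
V_4 = min(V_1, V_3) + 3  [with V_1=5, V_3=-4]  = -1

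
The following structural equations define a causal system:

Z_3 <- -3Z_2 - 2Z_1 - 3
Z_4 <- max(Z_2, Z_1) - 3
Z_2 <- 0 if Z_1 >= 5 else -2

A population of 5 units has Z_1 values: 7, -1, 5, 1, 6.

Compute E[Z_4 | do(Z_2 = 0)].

The intervention sets Z_2=0 in all 5 units regardless of Z_1. Recomputing Z_4 per unit gives 4, -3, 2, -2, 3; average 0.8.

0.8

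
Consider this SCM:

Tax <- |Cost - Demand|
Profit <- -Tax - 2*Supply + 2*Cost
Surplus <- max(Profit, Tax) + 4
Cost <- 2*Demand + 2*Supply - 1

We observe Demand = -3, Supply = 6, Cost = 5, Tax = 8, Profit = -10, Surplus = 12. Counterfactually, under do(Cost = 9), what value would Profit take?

do(Cost=9) replaces the equation Cost <- 2*Demand + 2*Supply - 1 with the constant Cost = 9.
Tax = |Cost - Demand|  [with Cost=9, Demand=-3]  = 12
Profit = -Tax - 2*Supply + 2*Cost  [with Tax=12, Supply=6, Cost=9]  = -6

-6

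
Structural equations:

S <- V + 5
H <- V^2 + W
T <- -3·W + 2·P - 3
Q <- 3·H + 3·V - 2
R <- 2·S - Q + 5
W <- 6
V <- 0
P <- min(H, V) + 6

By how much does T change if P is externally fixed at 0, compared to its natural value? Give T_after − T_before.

The intervention breaks the incoming arrows to P: P <- min(H, V) + 6 no longer applies, and P = 0.
T = -3·W + 2·P - 3  [with W=6, P=0]  = -21
Without intervention: H = V^2 + W  [with V=0, W=6]  = 6; P = min(H, V) + 6  [with H=6, V=0]  = 6; T = -3·W + 2·P - 3  [with W=6, P=6]  = -9.
Change = -21 − (-9) = -12.

-12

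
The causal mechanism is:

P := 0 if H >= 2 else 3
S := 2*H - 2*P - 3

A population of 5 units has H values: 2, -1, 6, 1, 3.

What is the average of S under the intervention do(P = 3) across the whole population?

do(P=3) breaks P's dependence on H. With P=3 fixed, S across the units is -5, -11, 3, -7, -3, mean -4.6.

-4.6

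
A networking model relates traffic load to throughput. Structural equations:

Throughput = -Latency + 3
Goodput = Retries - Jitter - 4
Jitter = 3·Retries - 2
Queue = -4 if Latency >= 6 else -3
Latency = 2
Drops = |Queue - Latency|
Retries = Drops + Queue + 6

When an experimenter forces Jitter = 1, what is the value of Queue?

Under do(Jitter=1), the mechanism Jitter = 3·Retries - 2 is discarded; Jitter is fixed at 1.
No directed path runs from Jitter to Queue, so Queue keeps its natural value.
Queue = -4 if Latency >= 6 else -3  [with Latency=2]  = -3

-3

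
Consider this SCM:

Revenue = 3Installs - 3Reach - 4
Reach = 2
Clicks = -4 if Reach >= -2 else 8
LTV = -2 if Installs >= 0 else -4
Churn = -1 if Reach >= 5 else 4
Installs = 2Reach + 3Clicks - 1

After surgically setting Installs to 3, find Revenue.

do(Installs=3) replaces the equation Installs = 2Reach + 3Clicks - 1 with the constant Installs = 3.
Revenue = 3Installs - 3Reach - 4  [with Installs=3, Reach=2]  = -1

-1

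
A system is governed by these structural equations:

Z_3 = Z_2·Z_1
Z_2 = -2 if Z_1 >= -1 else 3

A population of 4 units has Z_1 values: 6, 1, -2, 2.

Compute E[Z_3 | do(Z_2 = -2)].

-3.5

Under do(Z_2=-2), Z_2's equation is replaced by Z_2=-2 for every unit. Per-unit Z_3: -12, -2, 4, -4. Mean = -3.5.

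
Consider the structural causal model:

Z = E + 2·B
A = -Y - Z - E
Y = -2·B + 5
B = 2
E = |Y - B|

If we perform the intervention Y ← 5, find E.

The intervention breaks the incoming arrows to Y: Y = -2·B + 5 no longer applies, and Y = 5.
E = |Y - B|  [with Y=5, B=2]  = 3

3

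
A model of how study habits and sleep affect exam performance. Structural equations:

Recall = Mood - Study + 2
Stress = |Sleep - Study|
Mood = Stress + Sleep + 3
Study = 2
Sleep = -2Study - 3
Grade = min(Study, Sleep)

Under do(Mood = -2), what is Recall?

Intervening sets Mood = -2 and removes its equation (Mood = Stress + Sleep + 3).
Recall = Mood - Study + 2  [with Mood=-2, Study=2]  = -2

-2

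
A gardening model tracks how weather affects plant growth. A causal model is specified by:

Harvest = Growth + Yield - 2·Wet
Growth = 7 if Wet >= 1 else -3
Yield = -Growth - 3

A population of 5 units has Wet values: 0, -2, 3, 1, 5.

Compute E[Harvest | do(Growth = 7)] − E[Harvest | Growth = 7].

The intervention sets Growth=7 in all 5 units regardless of Wet. Recomputing Harvest per unit gives -3, 1, -9, -5, -13; average -5.8.
Observing Growth=7 restricts to units where Growth's equation naturally yields 7: Wet ∈ {3, 1, 5}. In that subpopulation Harvest = -9, -5, -13, mean -9.
Difference = -5.8 − (-9) = 3.2.

3.2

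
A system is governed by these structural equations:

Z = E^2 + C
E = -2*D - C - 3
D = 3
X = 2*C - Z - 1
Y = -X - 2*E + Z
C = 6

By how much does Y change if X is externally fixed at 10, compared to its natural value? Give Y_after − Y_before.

-230

The intervention breaks the incoming arrows to X: X = 2*C - Z - 1 no longer applies, and X = 10.
E = -2*D - C - 3  [with D=3, C=6]  = -15
Z = E^2 + C  [with E=-15, C=6]  = 231
Y = -X - 2*E + Z  [with X=10, E=-15, Z=231]  = 251
Without intervention: E = -2*D - C - 3  [with D=3, C=6]  = -15; Z = E^2 + C  [with E=-15, C=6]  = 231; X = 2*C - Z - 1  [with C=6, Z=231]  = -220; Y = -X - 2*E + Z  [with X=-220, E=-15, Z=231]  = 481.
Change = 251 − 481 = -230.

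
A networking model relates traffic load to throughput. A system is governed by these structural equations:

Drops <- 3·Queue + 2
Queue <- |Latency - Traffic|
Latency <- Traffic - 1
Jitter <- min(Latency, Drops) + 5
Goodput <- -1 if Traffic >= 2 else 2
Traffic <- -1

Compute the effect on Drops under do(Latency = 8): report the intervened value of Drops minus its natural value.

Under do(Latency=8), the mechanism Latency <- Traffic - 1 is discarded; Latency is fixed at 8.
Queue = |Latency - Traffic|  [with Latency=8, Traffic=-1]  = 9
Drops = 3·Queue + 2  [with Queue=9]  = 29
Without intervention: Latency = Traffic - 1  [with Traffic=-1]  = -2; Queue = |Latency - Traffic|  [with Latency=-2, Traffic=-1]  = 1; Drops = 3·Queue + 2  [with Queue=1]  = 5.
Change = 29 − 5 = 24.

24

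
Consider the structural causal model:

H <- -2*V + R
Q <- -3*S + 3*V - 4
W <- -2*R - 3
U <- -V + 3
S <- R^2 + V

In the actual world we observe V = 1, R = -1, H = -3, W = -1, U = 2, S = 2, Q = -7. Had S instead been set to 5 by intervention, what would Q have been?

Intervening sets S = 5 and removes its equation (S <- R^2 + V).
Q = -3*S + 3*V - 4  [with S=5, V=1]  = -16

-16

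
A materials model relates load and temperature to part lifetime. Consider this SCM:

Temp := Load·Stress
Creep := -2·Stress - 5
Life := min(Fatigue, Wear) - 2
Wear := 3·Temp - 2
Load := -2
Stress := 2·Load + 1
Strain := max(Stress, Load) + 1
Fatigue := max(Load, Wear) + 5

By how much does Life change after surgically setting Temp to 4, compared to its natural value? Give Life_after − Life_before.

do(Temp=4) replaces the equation Temp := Load·Stress with the constant Temp = 4.
Wear = 3·Temp - 2  [with Temp=4]  = 10
Fatigue = max(Load, Wear) + 5  [with Load=-2, Wear=10]  = 15
Life = min(Fatigue, Wear) - 2  [with Fatigue=15, Wear=10]  = 8
Without intervention: Stress = 2·Load + 1  [with Load=-2]  = -3; Temp = Load·Stress  [with Load=-2, Stress=-3]  = 6; Wear = 3·Temp - 2  [with Temp=6]  = 16; Fatigue = max(Load, Wear) + 5  [with Load=-2, Wear=16]  = 21; Life = min(Fatigue, Wear) - 2  [with Fatigue=21, Wear=16]  = 14.
Change = 8 − 14 = -6.

-6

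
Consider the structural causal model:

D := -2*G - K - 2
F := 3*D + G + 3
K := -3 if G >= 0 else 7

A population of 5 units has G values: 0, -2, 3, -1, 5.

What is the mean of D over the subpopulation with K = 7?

Observing K=7 restricts to units where K's equation naturally yields 7: G ∈ {-2, -1}. In that subpopulation D = -5, -7, mean -6.

-6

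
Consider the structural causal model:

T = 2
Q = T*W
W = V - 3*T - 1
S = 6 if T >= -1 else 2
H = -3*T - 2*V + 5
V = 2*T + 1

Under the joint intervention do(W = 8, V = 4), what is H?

Setting W = 8, V = 4 by intervention discards those variables' equations.
H = -3*T - 2*V + 5  [with T=2, V=4]  = -9

-9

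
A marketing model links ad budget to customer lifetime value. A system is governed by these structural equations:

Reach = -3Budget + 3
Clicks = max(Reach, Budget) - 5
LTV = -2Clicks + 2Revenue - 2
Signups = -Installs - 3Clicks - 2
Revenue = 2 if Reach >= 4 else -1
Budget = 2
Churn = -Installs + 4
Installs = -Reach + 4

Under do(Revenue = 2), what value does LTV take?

8

do(Revenue=2) replaces the equation Revenue = 2 if Reach >= 4 else -1 with the constant Revenue = 2.
Reach = -3Budget + 3  [with Budget=2]  = -3
Clicks = max(Reach, Budget) - 5  [with Reach=-3, Budget=2]  = -3
LTV = -2Clicks + 2Revenue - 2  [with Clicks=-3, Revenue=2]  = 8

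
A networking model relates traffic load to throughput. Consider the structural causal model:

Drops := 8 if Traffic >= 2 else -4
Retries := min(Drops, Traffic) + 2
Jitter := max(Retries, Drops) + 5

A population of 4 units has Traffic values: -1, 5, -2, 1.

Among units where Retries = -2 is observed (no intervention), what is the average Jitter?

Observing Retries=-2 restricts to units where Retries's equation naturally yields -2: Traffic ∈ {-1, -2, 1}. In that subpopulation Jitter = 3, 3, 3, mean 3.

3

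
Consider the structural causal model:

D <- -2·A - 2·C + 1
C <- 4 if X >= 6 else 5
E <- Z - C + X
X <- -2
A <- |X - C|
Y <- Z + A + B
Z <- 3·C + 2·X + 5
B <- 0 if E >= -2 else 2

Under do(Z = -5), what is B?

The intervention breaks the incoming arrows to Z: Z <- 3·C + 2·X + 5 no longer applies, and Z = -5.
C = 4 if X >= 6 else 5  [with X=-2]  = 5
E = Z - C + X  [with Z=-5, C=5, X=-2]  = -12
B = 0 if E >= -2 else 2  [with E=-12]  = 2

2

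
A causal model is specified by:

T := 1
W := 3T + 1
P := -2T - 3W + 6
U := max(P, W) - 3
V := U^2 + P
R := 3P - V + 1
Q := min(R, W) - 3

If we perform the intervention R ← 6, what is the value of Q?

1

Intervening sets R = 6 and removes its equation (R := 3P - V + 1).
W = 3T + 1  [with T=1]  = 4
Q = min(R, W) - 3  [with R=6, W=4]  = 1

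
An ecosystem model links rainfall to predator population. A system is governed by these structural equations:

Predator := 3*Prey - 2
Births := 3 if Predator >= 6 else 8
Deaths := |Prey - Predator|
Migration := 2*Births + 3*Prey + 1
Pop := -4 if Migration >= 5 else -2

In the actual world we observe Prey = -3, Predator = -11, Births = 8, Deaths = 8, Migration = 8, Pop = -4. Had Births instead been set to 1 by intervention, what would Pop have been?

-2

The intervention breaks the incoming arrows to Births: Births := 3 if Predator >= 6 else 8 no longer applies, and Births = 1.
Migration = 2*Births + 3*Prey + 1  [with Births=1, Prey=-3]  = -6
Pop = -4 if Migration >= 5 else -2  [with Migration=-6]  = -2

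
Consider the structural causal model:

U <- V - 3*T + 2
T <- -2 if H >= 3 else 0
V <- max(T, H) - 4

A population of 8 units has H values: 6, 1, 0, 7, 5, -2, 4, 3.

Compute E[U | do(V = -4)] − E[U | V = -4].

3.75

The intervention sets V=-4 in all 8 units regardless of H. Recomputing U per unit gives 4, -2, -2, 4, 4, -2, 4, 4; average 1.75.
E[U|V=-4] averages over only the 2 units with V=-4 (H = 0, -2): U = -2, -2, mean -2.
Difference = 1.75 − (-2) = 3.75.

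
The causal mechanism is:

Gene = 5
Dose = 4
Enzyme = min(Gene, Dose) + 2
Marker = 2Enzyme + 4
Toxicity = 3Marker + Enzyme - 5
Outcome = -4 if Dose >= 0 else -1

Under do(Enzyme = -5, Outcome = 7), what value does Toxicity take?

-28

The joint intervention fixes Enzyme = -5, Outcome = 7, removing each variable's own equation.
Marker = 2Enzyme + 4  [with Enzyme=-5]  = -6
Toxicity = 3Marker + Enzyme - 5  [with Marker=-6, Enzyme=-5]  = -28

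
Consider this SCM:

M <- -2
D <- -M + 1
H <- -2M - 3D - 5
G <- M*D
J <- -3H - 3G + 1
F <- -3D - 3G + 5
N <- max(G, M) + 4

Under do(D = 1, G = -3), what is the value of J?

22

Setting D = 1, G = -3 by intervention discards those variables' equations.
H = -2M - 3D - 5  [with M=-2, D=1]  = -4
J = -3H - 3G + 1  [with H=-4, G=-3]  = 22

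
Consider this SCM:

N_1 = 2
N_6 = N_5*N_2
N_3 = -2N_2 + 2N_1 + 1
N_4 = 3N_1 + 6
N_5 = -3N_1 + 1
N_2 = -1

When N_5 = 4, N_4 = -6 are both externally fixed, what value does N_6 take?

Setting N_5 = 4, N_4 = -6 by intervention discards those variables' equations.
N_6 = N_5*N_2  [with N_5=4, N_2=-1]  = -4

-4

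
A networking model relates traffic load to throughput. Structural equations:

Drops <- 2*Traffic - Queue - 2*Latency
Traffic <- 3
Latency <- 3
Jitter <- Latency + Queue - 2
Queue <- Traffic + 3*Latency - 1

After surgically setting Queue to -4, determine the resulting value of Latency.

Under do(Queue=-4), the mechanism Queue <- Traffic + 3*Latency - 1 is discarded; Queue is fixed at -4.
Since Latency is not a descendant of the intervened variable, it is unaffected.

3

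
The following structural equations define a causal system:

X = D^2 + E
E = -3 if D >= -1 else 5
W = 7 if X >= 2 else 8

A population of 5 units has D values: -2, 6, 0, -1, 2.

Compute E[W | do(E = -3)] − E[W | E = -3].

0.05

Under do(E=-3), E's equation is replaced by E=-3 for every unit. Per-unit W: 8, 7, 8, 8, 8. Mean = 7.8.
Conditioning on E=-3 selects the 4 unit(s) with D ∈ {6, 0, -1, 2}. Their W values: 7, 8, 8, 8. Mean = 7.75.
Difference = 7.8 − 7.75 = 0.05.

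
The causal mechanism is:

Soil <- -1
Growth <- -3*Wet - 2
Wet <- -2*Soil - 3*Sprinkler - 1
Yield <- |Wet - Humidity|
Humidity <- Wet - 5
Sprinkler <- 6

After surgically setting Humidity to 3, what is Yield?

The intervention breaks the incoming arrows to Humidity: Humidity <- Wet - 5 no longer applies, and Humidity = 3.
Wet = -2*Soil - 3*Sprinkler - 1  [with Soil=-1, Sprinkler=6]  = -17
Yield = |Wet - Humidity|  [with Wet=-17, Humidity=3]  = 20

20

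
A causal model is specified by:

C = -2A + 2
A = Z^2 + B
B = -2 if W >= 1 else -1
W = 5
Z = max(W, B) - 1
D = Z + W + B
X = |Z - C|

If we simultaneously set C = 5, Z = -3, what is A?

7

Under do(C = 5, Z = -3), each intervened variable's structural equation is replaced by its fixed value.
B = -2 if W >= 1 else -1  [with W=5]  = -2
A = Z^2 + B  [with Z=-3, B=-2]  = 7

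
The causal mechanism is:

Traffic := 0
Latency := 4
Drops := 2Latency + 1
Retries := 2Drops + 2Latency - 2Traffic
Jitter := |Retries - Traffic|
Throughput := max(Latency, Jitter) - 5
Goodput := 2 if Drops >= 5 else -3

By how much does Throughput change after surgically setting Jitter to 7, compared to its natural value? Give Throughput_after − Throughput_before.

The intervention breaks the incoming arrows to Jitter: Jitter := |Retries - Traffic| no longer applies, and Jitter = 7.
Throughput = max(Latency, Jitter) - 5  [with Latency=4, Jitter=7]  = 2
Without intervention: Drops = 2Latency + 1  [with Latency=4]  = 9; Retries = 2Drops + 2Latency - 2Traffic  [with Drops=9, Latency=4, Traffic=0]  = 26; Jitter = |Retries - Traffic|  [with Retries=26, Traffic=0]  = 26; Throughput = max(Latency, Jitter) - 5  [with Latency=4, Jitter=26]  = 21.
Change = 2 − 21 = -19.

-19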